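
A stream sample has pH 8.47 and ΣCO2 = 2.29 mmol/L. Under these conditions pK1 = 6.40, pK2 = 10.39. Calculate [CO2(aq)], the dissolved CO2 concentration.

α₀ = 1 / (1 + K1/[H⁺] + K1K2/[H⁺]²) = 1 / (1 + 10^+2.07 + 10^+0.15)
   = 1 / (1 + 117.49 + 1.4125) = 1/119.90 = 0.008340
[CO2*] = α₀ × DIC = 0.008340 × 2.29 = 0.0191 mmol/L = 19.1 μmol/L

[CO2*] = 19.1 μmol/L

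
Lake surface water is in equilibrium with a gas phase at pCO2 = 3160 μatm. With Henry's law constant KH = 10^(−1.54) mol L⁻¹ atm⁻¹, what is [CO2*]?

KH = 10^(−1.54) = 2.884×10^-2 mol L⁻¹ atm⁻¹
[CO2*] = KH · pCO2 = 2.884×10^-2 × 3160×10^-6 atm = 9.11×10^-5 mol/L

[CO2*] = 91.1 μmol/L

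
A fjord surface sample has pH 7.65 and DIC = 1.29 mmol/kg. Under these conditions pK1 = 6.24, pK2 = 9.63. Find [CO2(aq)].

α₀ = 1 / (1 + K1/[H⁺] + K1K2/[H⁺]²) = 1 / (1 + 10^+1.41 + 10^-0.57)
   = 1 / (1 + 25.704 + 0.26915) = 1/26.973 = 0.03707
[CO2*] = α₀ × DIC = 0.03707 × 1.29 = 0.0478 mmol/kg

[CO2*] = 0.0478 mmol/kg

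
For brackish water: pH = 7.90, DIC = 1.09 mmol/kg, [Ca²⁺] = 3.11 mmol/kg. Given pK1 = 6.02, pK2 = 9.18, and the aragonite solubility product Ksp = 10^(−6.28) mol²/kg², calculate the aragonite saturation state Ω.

α₂ = 1 / (1 + [H⁺]/K2 + [H⁺]²/(K1K2)) = 1 / (1 + 10^+1.28 + 10^-0.60)
   = 1 / (1 + 19.055 + 0.25119) = 1/20.306 = 0.04925
[CO3²⁻] = α₂ × DIC = 0.04925 × 1.09 = 0.05368 mmol/kg
Ksp = 10^(−6.28) = 5.248×10^-7
Ω = [Ca²⁺][CO3²⁻]/Ksp = (3.11×10^-3)(5.368×10^-5) / 5.248×10^-7 = 0.318

Ω = 0.318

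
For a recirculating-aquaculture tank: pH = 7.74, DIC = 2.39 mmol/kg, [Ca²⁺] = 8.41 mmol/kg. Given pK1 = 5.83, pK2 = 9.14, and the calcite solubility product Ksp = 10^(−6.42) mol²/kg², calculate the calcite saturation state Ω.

Ω = 2.00

α₂ = 1 / (1 + [H⁺]/K2 + [H⁺]²/(K1K2)) = 1 / (1 + 10^+1.40 + 10^-0.51)
   = 1 / (1 + 25.119 + 0.30903) = 1/26.428 = 0.03784
[CO3²⁻] = α₂ × DIC = 0.03784 × 2.39 = 0.09043 mmol/kg
Ksp = 10^(−6.42) = 3.802×10^-7
Ω = [Ca²⁺][CO3²⁻]/Ksp = (8.41×10^-3)(9.043×10^-5) / 3.802×10^-7 = 2.00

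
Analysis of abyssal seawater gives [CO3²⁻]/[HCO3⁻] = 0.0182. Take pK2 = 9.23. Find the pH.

pH = 7.49

From K2 = [H⁺][CO3²⁻]/[HCO3⁻]:  pH = pK2 + log₁₀([CO3²⁻]/[HCO3⁻])
log₁₀(0.0182) = -1.740
pH = 9.23 + (-1.740) = 7.49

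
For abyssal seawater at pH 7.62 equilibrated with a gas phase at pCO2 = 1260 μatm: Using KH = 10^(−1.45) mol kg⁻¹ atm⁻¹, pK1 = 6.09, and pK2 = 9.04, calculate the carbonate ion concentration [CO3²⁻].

[CO2*] = KH · pCO2 = 10^(−1.45) × 1260×10^-6 = 4.471×10^-5 mol/kg
α₀ = 1/(1 + K1/[H⁺] + K1K2/[H⁺]²) = 1/(1 + 10^+1.53 + 10^+0.11) = 0.02765
DIC = [CO2*]/α₀ = 4.471×10^-5 / 0.02765 = 1.617 mmol/kg
[CO3²⁻] = α₂·DIC; α₂ = 0.03561, so [CO3²⁻] = 0.03561 × 1.617 = 0.0576 mmol/kg

[CO3²⁻] = 0.0576 mmol/kg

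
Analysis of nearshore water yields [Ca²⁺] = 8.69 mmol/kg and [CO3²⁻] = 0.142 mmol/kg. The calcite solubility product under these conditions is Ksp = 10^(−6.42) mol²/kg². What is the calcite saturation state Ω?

Ω = 3.25

Ksp = 10^(−6.42) = 3.802×10^-7
Ω = [Ca²⁺][CO3²⁻]/Ksp = (8.69×10^-3)(0.142×10^-3) / 3.802×10^-7 = 3.25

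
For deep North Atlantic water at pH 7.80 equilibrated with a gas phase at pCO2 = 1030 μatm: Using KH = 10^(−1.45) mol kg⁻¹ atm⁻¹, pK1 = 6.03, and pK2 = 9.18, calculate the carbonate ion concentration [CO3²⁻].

[CO2*] = KH · pCO2 = 10^(−1.45) × 1030×10^-6 = 3.655×10^-5 mol/kg
α₀ = 1/(1 + K1/[H⁺] + K1K2/[H⁺]²) = 1/(1 + 10^+1.77 + 10^+0.39) = 0.01604
DIC = [CO2*]/α₀ = 3.655×10^-5 / 0.01604 = 2.278 mmol/kg
[CO3²⁻] = α₂·DIC; α₂ = 0.03938, so [CO3²⁻] = 0.03938 × 2.278 = 0.0897 mmol/kg

[CO3²⁻] = 0.0897 mmol/kg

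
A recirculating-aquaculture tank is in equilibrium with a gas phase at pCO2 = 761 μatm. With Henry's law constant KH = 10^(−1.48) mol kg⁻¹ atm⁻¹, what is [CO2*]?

KH = 10^(−1.48) = 3.311×10^-2 mol kg⁻¹ atm⁻¹
[CO2*] = KH · pCO2 = 3.311×10^-2 × 761×10^-6 atm = 2.52×10^-5 mol/kg

[CO2*] = 25.2 μmol/kg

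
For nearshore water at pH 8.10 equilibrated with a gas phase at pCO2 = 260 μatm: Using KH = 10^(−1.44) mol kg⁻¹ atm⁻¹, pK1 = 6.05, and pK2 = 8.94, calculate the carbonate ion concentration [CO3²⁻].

[CO3²⁻] = 0.153 mmol/kg

[CO2*] = KH · pCO2 = 10^(−1.44) × 260×10^-6 = 9.440×10^-6 mol/kg
α₀ = 1/(1 + K1/[H⁺] + K1K2/[H⁺]²) = 1/(1 + 10^+2.05 + 10^+1.21) = 0.007727
DIC = [CO2*]/α₀ = 9.440×10^-6 / 0.007727 = 1.222 mmol/kg
[CO3²⁻] = α₂·DIC; α₂ = 0.1253, so [CO3²⁻] = 0.1253 × 1.222 = 0.153 mmol/kg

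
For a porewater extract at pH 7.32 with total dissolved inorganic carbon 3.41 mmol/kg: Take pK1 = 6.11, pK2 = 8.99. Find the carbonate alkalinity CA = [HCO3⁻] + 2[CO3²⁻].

CA = 3.28 mmol/kg

CA = [HCO3⁻] + 2[CO3²⁻] = (α₁ + 2α₂)·DIC
At pH 7.32: [H⁺]/K1 = 10^-1.21 = 0.061660, K2/[H⁺] = 10^-1.67 = 0.021380
α₁ = 1/(1 + 0.061660 + 0.021380) = 1/1.0830 = 0.9233; α₂ = α₁·K2/[H⁺] = 0.01974
α₁ + 2α₂ = 0.9628
CA = 0.9628 × 3.41 = 3.28 mmol/kg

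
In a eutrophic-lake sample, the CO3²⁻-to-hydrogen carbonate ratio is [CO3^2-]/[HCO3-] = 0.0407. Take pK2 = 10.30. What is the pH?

pH = 8.91

From K2 = [H⁺][CO3^2-]/[HCO3-]:  pH = pK2 + log₁₀([CO3^2-]/[HCO3-])
log₁₀(0.0407) = -1.390
pH = 10.30 + (-1.390) = 8.91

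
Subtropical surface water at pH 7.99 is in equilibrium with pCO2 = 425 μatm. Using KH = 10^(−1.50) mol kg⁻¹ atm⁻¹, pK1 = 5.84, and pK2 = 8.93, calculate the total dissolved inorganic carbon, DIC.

[CO2*] = KH · pCO2 = 10^(−1.50) × 425×10^-6 = 1.344×10^-5 mol/kg
α₀ = 1/(1 + K1/[H⁺] + K1K2/[H⁺]²) = 1/(1 + 10^+2.15 + 10^+1.21) = 0.006310
DIC = [CO2*]/α₀ = 1.344×10^-5 / 0.006310 = 2.13 mmol/kg

DIC = 2.13 mmol/kg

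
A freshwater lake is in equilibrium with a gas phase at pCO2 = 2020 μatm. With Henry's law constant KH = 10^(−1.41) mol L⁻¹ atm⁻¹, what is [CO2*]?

[CO2*] = 78.6 μmol/L

KH = 10^(−1.41) = 3.890×10^-2 mol L⁻¹ atm⁻¹
[CO2*] = KH · pCO2 = 3.890×10^-2 × 2020×10^-6 atm = 7.86×10^-5 mol/L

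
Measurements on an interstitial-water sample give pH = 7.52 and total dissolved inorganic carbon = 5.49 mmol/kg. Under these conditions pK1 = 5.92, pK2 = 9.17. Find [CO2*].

[CO2*] = 0.132 mmol/kg

α₀ = 1 / (1 + K1/[H⁺] + K1K2/[H⁺]²) = 1 / (1 + 10^+1.60 + 10^-0.05)
   = 1 / (1 + 39.811 + 0.89125) = 1/41.702 = 0.02398
[CO2*] = α₀ × DIC = 0.02398 × 5.49 = 0.132 mmol/kg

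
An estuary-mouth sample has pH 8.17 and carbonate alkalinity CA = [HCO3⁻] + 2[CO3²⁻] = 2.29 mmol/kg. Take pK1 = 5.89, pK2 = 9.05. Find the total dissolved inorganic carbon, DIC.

DIC = 2.06 mmol/kg

CA = [HCO3⁻] + 2[CO3²⁻] = (α₁ + 2α₂)·DIC
At pH 8.17: [H⁺]/K1 = 10^-2.28 = 0.0052481, K2/[H⁺] = 10^-0.88 = 0.13183
α₁ = 1/(1 + 0.0052481 + 0.13183) = 1/1.1371 = 0.8795; α₂ = α₁·K2/[H⁺] = 0.1159
α₁ + 2α₂ = 1.1113
DIC = CA / (α₁ + 2α₂) = 2.29 / 1.1113 = 2.06 mmol/kg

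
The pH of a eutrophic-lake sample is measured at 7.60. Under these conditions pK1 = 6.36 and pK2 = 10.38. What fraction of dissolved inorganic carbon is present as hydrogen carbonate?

α₁ = 1 / (1 + [H⁺]/K1 + K2/[H⁺]) = 1 / (1 + 10^-1.24 + 10^-2.78)
   = 1 / (1 + 0.057544 + 0.0016596) = 1/1.0592 = 0.9441

α₁ = 0.944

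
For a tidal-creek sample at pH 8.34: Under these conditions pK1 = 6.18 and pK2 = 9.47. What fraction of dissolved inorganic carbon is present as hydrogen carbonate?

α₁ = 0.925

α₁ = 1 / (1 + [H⁺]/K1 + K2/[H⁺]) = 1 / (1 + 10^-2.16 + 10^-1.13)
   = 1 / (1 + 0.0069183 + 0.074131) = 1/1.0810 = 0.9250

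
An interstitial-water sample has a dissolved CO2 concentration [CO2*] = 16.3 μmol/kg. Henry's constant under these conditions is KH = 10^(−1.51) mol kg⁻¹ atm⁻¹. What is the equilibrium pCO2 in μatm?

KH = 10^(−1.51) = 3.090×10^-2 mol kg⁻¹ atm⁻¹
pCO2 = [CO2*]/KH = 16.3×10^-6 / 3.090×10^-2 = 5.27×10^-4 atm = 527 μatm

pCO2 = 527 μatm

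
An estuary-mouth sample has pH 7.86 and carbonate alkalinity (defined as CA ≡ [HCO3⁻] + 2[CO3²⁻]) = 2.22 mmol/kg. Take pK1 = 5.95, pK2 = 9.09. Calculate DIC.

CA = [HCO3⁻] + 2[CO3²⁻] = (α₁ + 2α₂)·DIC
At pH 7.86: [H⁺]/K1 = 10^-1.91 = 0.012303, K2/[H⁺] = 10^-1.23 = 0.058884
α₁ = 1/(1 + 0.012303 + 0.058884) = 1/1.0712 = 0.9335; α₂ = α₁·K2/[H⁺] = 0.05497
α₁ + 2α₂ = 1.0435
DIC = CA / (α₁ + 2α₂) = 2.22 / 1.0435 = 2.13 mmol/kg

DIC = 2.13 mmol/kg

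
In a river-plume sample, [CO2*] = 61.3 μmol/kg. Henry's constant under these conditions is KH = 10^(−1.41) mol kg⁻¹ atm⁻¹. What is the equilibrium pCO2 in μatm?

KH = 10^(−1.41) = 3.890×10^-2 mol kg⁻¹ atm⁻¹
pCO2 = [CO2*]/KH = 61.3×10^-6 / 3.890×10^-2 = 1.58×10^-3 atm = 1580 μatm

pCO2 = 1580 μatm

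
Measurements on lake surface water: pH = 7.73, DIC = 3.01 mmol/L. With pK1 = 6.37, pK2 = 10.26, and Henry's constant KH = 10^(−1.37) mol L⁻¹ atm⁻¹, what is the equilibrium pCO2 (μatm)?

α₀ = 1 / (1 + K1/[H⁺] + K1K2/[H⁺]²) = 1 / (1 + 10^+1.36 + 10^-1.17)
   = 1 / (1 + 22.909 + 0.067608) = 1/23.976 = 0.04171
[CO2*] = α₀ × DIC = 0.04171 × 3.01 = 0.1255 mmol/L
pCO2 = [CO2*]/KH = 1.255×10^-4 / 4.266×10^-2 = 2940 μatm

pCO2 = 2940 μatm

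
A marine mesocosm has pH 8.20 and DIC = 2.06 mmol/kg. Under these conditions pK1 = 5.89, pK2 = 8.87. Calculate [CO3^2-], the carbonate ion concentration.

α₂ = 1 / (1 + [H⁺]/K2 + [H⁺]²/(K1K2)) = 1 / (1 + 10^+0.67 + 10^-1.64)
   = 1 / (1 + 4.6774 + 0.022909) = 1/5.7003 = 0.1754
[CO3²⁻] = α₂ × DIC = 0.1754 × 2.06 = 0.361 mmol/kg

[CO3²⁻] = 0.361 mmol/kg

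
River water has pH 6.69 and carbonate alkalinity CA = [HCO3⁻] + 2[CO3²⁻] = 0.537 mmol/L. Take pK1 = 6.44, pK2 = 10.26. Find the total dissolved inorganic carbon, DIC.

CA = [HCO3⁻] + 2[CO3²⁻] = (α₁ + 2α₂)·DIC
At pH 6.69: [H⁺]/K1 = 10^-0.25 = 0.56234, K2/[H⁺] = 10^-3.57 = 0.00026915
α₁ = 1/(1 + 0.56234 + 0.00026915) = 1/1.5626 = 0.6400; α₂ = α₁·K2/[H⁺] = 0.0001722
α₁ + 2α₂ = 0.6403
DIC = CA / (α₁ + 2α₂) = 0.537 / 0.6403 = 0.839 mmol/L

DIC = 0.839 mmol/L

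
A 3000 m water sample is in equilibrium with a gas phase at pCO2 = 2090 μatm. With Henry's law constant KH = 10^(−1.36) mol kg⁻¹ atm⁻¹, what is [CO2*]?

KH = 10^(−1.36) = 4.365×10^-2 mol kg⁻¹ atm⁻¹
[CO2*] = KH · pCO2 = 4.365×10^-2 × 2090×10^-6 atm = 9.12×10^-5 mol/kg

[CO2*] = 91.2 μmol/kg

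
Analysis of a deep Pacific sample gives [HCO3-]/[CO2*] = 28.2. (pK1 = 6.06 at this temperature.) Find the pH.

pH = 7.51

From K1 = [H⁺][HCO3-]/[CO2*]:  pH = pK1 + log₁₀([HCO3-]/[CO2*])
log₁₀(28.2) = +1.450
pH = 6.06 + (+1.450) = 7.51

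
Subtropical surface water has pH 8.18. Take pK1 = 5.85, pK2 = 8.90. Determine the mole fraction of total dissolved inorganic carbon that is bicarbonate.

α₁ = 1 / (1 + [H⁺]/K1 + K2/[H⁺]) = 1 / (1 + 10^-2.33 + 10^-0.72)
   = 1 / (1 + 0.0046774 + 0.19055) = 1/1.1952 = 0.8367

α₁ = 0.837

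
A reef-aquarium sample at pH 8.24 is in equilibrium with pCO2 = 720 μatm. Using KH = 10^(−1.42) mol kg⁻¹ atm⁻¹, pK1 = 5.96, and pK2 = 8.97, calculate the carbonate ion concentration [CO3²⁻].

[CO3²⁻] = 0.971 mmol/kg

[CO2*] = KH · pCO2 = 10^(−1.42) × 720×10^-6 = 2.737×10^-5 mol/kg
α₀ = 1/(1 + K1/[H⁺] + K1K2/[H⁺]²) = 1/(1 + 10^+2.28 + 10^+1.55) = 0.004405
DIC = [CO2*]/α₀ = 2.737×10^-5 / 0.004405 = 6.215 mmol/kg
[CO3²⁻] = α₂·DIC; α₂ = 0.1563, so [CO3²⁻] = 0.1563 × 6.215 = 0.971 mmol/kg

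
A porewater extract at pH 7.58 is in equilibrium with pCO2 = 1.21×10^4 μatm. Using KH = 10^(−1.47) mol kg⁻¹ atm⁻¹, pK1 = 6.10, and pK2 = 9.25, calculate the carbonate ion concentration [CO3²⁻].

[CO3²⁻] = 0.265 mmol/kg

[CO2*] = KH · pCO2 = 10^(−1.47) × 1.21×10^4×10^-6 = 4.100×10^-4 mol/kg
α₀ = 1/(1 + K1/[H⁺] + K1K2/[H⁺]²) = 1/(1 + 10^+1.48 + 10^-0.19) = 0.03140
DIC = [CO2*]/α₀ = 4.100×10^-4 / 0.03140 = 13.06 mmol/kg
[CO3²⁻] = α₂·DIC; α₂ = 0.02027, so [CO3²⁻] = 0.02027 × 13.06 = 0.265 mmol/kg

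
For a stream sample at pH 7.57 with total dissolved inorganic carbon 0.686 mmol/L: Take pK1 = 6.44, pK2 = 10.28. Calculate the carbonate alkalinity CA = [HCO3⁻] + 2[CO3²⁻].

CA = 0.640 mmol/L

CA = [HCO3⁻] + 2[CO3²⁻] = (α₁ + 2α₂)·DIC
At pH 7.57: [H⁺]/K1 = 10^-1.13 = 0.074131, K2/[H⁺] = 10^-2.71 = 0.0019498
α₁ = 1/(1 + 0.074131 + 0.0019498) = 1/1.0761 = 0.9293; α₂ = α₁·K2/[H⁺] = 0.001812
α₁ + 2α₂ = 0.9329
CA = 0.9329 × 0.686 = 0.640 mmol/L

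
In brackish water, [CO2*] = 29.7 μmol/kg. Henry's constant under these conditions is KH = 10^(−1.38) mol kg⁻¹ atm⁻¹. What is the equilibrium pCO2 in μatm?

KH = 10^(−1.38) = 4.169×10^-2 mol kg⁻¹ atm⁻¹
pCO2 = [CO2*]/KH = 29.7×10^-6 / 4.169×10^-2 = 7.12×10^-4 atm = 712 μatm

pCO2 = 712 μatm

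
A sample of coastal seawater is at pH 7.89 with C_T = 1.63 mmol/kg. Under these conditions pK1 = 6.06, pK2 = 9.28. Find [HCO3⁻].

[HCO3⁻] = 1.54 mmol/kg

α₁ = 1 / (1 + [H⁺]/K1 + K2/[H⁺]) = 1 / (1 + 10^-1.83 + 10^-1.39)
   = 1 / (1 + 0.014791 + 0.040738) = 1/1.0555 = 0.9474
[HCO3⁻] = α₁ × DIC = 0.9474 × 1.63 = 1.54 mmol/kg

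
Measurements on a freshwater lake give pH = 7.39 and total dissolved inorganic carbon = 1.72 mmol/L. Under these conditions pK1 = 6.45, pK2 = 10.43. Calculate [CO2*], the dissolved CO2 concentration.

α₀ = 1 / (1 + K1/[H⁺] + K1K2/[H⁺]²) = 1 / (1 + 10^+0.94 + 10^-2.10)
   = 1 / (1 + 8.7096 + 0.0079433) = 1/9.7176 = 0.1029
[CO2*] = α₀ × DIC = 0.1029 × 1.72 = 0.177 mmol/L

[CO2*] = 0.177 mmol/L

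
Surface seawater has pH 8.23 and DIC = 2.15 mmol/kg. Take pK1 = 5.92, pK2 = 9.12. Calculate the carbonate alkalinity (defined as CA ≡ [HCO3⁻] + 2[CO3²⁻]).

CA = 2.39 mmol/kg

CA = [HCO3⁻] + 2[CO3²⁻] = (α₁ + 2α₂)·DIC
At pH 8.23: [H⁺]/K1 = 10^-2.31 = 0.0048978, K2/[H⁺] = 10^-0.89 = 0.12882
α₁ = 1/(1 + 0.0048978 + 0.12882) = 1/1.1337 = 0.8820; α₂ = α₁·K2/[H⁺] = 0.1136
α₁ + 2α₂ = 1.1093
CA = 1.1093 × 2.15 = 2.39 mmol/kg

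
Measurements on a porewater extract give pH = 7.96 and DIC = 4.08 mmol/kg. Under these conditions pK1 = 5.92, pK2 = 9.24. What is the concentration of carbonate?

[CO3²⁻] = 0.202 mmol/kg

α₂ = 1 / (1 + [H⁺]/K2 + [H⁺]²/(K1K2)) = 1 / (1 + 10^+1.28 + 10^-0.76)
   = 1 / (1 + 19.055 + 0.17378) = 1/20.228 = 0.04944
[CO3²⁻] = α₂ × DIC = 0.04944 × 4.08 = 0.202 mmol/kg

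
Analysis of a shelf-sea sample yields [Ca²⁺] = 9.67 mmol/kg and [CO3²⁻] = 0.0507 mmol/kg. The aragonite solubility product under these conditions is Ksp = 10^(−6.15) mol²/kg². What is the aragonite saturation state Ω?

Ω = 0.693

Ksp = 10^(−6.15) = 7.079×10^-7
Ω = [Ca²⁺][CO3²⁻]/Ksp = (9.67×10^-3)(0.0507×10^-3) / 7.079×10^-7 = 0.693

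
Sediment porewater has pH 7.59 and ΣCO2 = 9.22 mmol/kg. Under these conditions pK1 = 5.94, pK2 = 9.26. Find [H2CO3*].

α₀ = 1 / (1 + K1/[H⁺] + K1K2/[H⁺]²) = 1 / (1 + 10^+1.65 + 10^-0.02)
   = 1 / (1 + 44.668 + 0.95499) = 1/46.623 = 0.02145
[CO2*] = α₀ × DIC = 0.02145 × 9.22 = 0.198 mmol/kg

[CO2*] = 0.198 mmol/kg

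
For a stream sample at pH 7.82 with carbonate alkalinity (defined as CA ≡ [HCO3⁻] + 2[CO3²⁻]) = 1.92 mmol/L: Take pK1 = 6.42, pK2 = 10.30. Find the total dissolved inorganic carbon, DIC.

DIC = 1.99 mmol/L

CA = [HCO3⁻] + 2[CO3²⁻] = (α₁ + 2α₂)·DIC
At pH 7.82: [H⁺]/K1 = 10^-1.40 = 0.039811, K2/[H⁺] = 10^-2.48 = 0.0033113
α₁ = 1/(1 + 0.039811 + 0.0033113) = 1/1.0431 = 0.9587; α₂ = α₁·K2/[H⁺] = 0.003174
α₁ + 2α₂ = 0.9650
DIC = CA / (α₁ + 2α₂) = 1.92 / 0.9650 = 1.99 mmol/L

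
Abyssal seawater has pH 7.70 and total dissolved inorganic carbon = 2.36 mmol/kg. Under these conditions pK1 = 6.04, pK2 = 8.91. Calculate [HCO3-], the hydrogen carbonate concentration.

α₁ = 1 / (1 + [H⁺]/K1 + K2/[H⁺]) = 1 / (1 + 10^-1.66 + 10^-1.21)
   = 1 / (1 + 0.021878 + 0.061660) = 1/1.0835 = 0.9229
[HCO3⁻] = α₁ × DIC = 0.9229 × 2.36 = 2.18 mmol/kg

[HCO3⁻] = 2.18 mmol/kg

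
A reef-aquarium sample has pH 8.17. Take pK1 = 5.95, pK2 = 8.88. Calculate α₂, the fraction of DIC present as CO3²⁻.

α₂ = 1 / (1 + [H⁺]/K2 + [H⁺]²/(K1K2)) = 1 / (1 + 10^+0.71 + 10^-1.51)
   = 1 / (1 + 5.1286 + 0.030903) = 1/6.1595 = 0.1624

α₂ = 0.162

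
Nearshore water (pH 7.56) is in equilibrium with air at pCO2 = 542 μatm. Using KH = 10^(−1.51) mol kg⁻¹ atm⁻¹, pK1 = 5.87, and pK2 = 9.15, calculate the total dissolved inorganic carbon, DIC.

[CO2*] = KH · pCO2 = 10^(−1.51) × 542×10^-6 = 1.675×10^-5 mol/kg
α₀ = 1/(1 + K1/[H⁺] + K1K2/[H⁺]²) = 1/(1 + 10^+1.69 + 10^+0.10) = 0.01952
DIC = [CO2*]/α₀ = 1.675×10^-5 / 0.01952 = 0.858 mmol/kg

DIC = 0.858 mmol/kg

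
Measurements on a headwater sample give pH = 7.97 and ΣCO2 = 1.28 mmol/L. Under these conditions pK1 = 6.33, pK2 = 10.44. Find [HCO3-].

α₁ = 1 / (1 + [H⁺]/K1 + K2/[H⁺]) = 1 / (1 + 10^-1.64 + 10^-2.47)
   = 1 / (1 + 0.022909 + 0.0033884) = 1/1.0263 = 0.9744
[HCO3⁻] = α₁ × DIC = 0.9744 × 1.28 = 1.25 mmol/L

[HCO3⁻] = 1.25 mmol/L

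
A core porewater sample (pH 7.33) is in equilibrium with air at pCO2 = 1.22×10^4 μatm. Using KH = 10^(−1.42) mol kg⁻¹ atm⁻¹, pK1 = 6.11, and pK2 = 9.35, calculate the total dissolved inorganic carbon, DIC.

DIC = 8.24 mmol/kg

[CO2*] = KH · pCO2 = 10^(−1.42) × 1.22×10^4×10^-6 = 4.638×10^-4 mol/kg
α₀ = 1/(1 + K1/[H⁺] + K1K2/[H⁺]²) = 1/(1 + 10^+1.22 + 10^-0.80) = 0.05632
DIC = [CO2*]/α₀ = 4.638×10^-4 / 0.05632 = 8.24 mmol/kg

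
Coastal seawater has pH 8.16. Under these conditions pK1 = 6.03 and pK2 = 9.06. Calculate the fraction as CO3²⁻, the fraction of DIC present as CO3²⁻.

α₂ = 0.111

α₂ = 1 / (1 + [H⁺]/K2 + [H⁺]²/(K1K2)) = 1 / (1 + 10^+0.90 + 10^-1.23)
   = 1 / (1 + 7.9433 + 0.058884) = 1/9.0022 = 0.1111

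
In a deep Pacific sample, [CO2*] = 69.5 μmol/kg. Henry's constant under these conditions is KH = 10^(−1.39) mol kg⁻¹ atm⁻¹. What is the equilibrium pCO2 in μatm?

KH = 10^(−1.39) = 4.074×10^-2 mol kg⁻¹ atm⁻¹
pCO2 = [CO2*]/KH = 69.5×10^-6 / 4.074×10^-2 = 1.71×10^-3 atm = 1710 μatm

pCO2 = 1710 μatm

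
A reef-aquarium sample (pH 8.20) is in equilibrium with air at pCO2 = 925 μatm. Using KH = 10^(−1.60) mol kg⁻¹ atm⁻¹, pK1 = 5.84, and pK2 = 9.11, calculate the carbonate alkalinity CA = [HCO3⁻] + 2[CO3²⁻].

CA = 6.63 mmol/kg

[CO2*] = KH · pCO2 = 10^(−1.60) × 925×10^-6 = 2.323×10^-5 mol/kg
α₀ = 1/(1 + K1/[H⁺] + K1K2/[H⁺]²) = 1/(1 + 10^+2.36 + 10^+1.45) = 0.003872
DIC = [CO2*]/α₀ = 2.323×10^-5 / 0.003872 = 6.001 mmol/kg
CA = (α₁ + 2α₂)·DIC = (0.8870 + 2×0.1091) × 6.001 = 6.63 mmol/kg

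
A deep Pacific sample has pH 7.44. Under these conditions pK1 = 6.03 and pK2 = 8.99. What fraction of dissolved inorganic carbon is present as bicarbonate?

α₁ = 0.937

α₁ = 1 / (1 + [H⁺]/K1 + K2/[H⁺]) = 1 / (1 + 10^-1.41 + 10^-1.55)
   = 1 / (1 + 0.038905 + 0.028184) = 1/1.0671 = 0.9371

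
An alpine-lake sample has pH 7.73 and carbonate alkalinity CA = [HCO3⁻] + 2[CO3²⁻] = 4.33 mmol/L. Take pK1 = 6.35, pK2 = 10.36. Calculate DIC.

CA = [HCO3⁻] + 2[CO3²⁻] = (α₁ + 2α₂)·DIC
At pH 7.73: [H⁺]/K1 = 10^-1.38 = 0.041687, K2/[H⁺] = 10^-2.63 = 0.0023442
α₁ = 1/(1 + 0.041687 + 0.0023442) = 1/1.0440 = 0.9578; α₂ = α₁·K2/[H⁺] = 0.002245
α₁ + 2α₂ = 0.9623
DIC = CA / (α₁ + 2α₂) = 4.33 / 0.9623 = 4.50 mmol/L

DIC = 4.50 mmol/L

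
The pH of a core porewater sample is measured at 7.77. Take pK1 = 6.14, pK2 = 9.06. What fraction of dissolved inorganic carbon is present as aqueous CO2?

α₀ = 1 / (1 + K1/[H⁺] + K1K2/[H⁺]²) = 1 / (1 + 10^+1.63 + 10^+0.34)
   = 1 / (1 + 42.658 + 2.1878) = 1/45.846 = 0.02181

α₀ = 0.0218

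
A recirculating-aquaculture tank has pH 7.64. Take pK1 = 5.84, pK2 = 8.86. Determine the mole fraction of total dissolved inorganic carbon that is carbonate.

α₂ = 0.0560

α₂ = 1 / (1 + [H⁺]/K2 + [H⁺]²/(K1K2)) = 1 / (1 + 10^+1.22 + 10^-0.58)
   = 1 / (1 + 16.596 + 0.26303) = 1/17.859 = 0.05599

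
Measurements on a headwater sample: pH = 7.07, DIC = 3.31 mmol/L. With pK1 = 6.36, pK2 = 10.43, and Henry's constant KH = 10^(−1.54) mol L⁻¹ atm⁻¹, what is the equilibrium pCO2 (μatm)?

pCO2 = 1.87×10^4 μatm

α₀ = 1 / (1 + K1/[H⁺] + K1K2/[H⁺]²) = 1 / (1 + 10^+0.71 + 10^-2.65)
   = 1 / (1 + 5.1286 + 0.0022387) = 1/6.1309 = 0.1631
[CO2*] = α₀ × DIC = 0.1631 × 3.31 = 0.5399 mmol/L
pCO2 = [CO2*]/KH = 5.399×10^-4 / 2.884×10^-2 = 1.87×10^4 μatm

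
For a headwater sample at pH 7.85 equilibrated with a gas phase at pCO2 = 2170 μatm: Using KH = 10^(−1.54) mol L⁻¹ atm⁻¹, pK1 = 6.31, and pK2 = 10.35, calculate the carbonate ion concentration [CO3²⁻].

[CO3²⁻] = 6.86 μmol/L

[CO2*] = KH · pCO2 = 10^(−1.54) × 2170×10^-6 = 6.258×10^-5 mol/L
α₀ = 1/(1 + K1/[H⁺] + K1K2/[H⁺]²) = 1/(1 + 10^+1.54 + 10^-0.96) = 0.02795
DIC = [CO2*]/α₀ = 6.258×10^-5 / 0.02795 = 2.239 mmol/L
[CO3²⁻] = α₂·DIC; α₂ = 0.003064, so [CO3²⁻] = 0.003064 × 2.239 = 0.00686 mmol/L = 6.86 μmol/L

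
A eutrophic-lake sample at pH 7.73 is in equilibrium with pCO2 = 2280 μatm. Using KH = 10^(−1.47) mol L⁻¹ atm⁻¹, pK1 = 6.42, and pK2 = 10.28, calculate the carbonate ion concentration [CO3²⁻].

[CO3²⁻] = 4.45 μmol/L

[CO2*] = KH · pCO2 = 10^(−1.47) × 2280×10^-6 = 7.726×10^-5 mol/L
α₀ = 1/(1 + K1/[H⁺] + K1K2/[H⁺]²) = 1/(1 + 10^+1.31 + 10^-1.24) = 0.04657
DIC = [CO2*]/α₀ = 7.726×10^-5 / 0.04657 = 1.659 mmol/L
[CO3²⁻] = α₂·DIC; α₂ = 0.002680, so [CO3²⁻] = 0.002680 × 1.659 = 0.00445 mmol/L = 4.45 μmol/L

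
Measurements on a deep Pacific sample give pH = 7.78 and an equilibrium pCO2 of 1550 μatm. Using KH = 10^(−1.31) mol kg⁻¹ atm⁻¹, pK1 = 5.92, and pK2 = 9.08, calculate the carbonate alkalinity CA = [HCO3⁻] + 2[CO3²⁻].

[CO2*] = KH · pCO2 = 10^(−1.31) × 1550×10^-6 = 7.592×10^-5 mol/kg
α₀ = 1/(1 + K1/[H⁺] + K1K2/[H⁺]²) = 1/(1 + 10^+1.86 + 10^+0.56) = 0.01297
DIC = [CO2*]/α₀ = 7.592×10^-5 / 0.01297 = 5.851 mmol/kg
CA = (α₁ + 2α₂)·DIC = (0.9399 + 2×0.04711) × 5.851 = 6.05 mmol/kg

CA = 6.05 mmol/kg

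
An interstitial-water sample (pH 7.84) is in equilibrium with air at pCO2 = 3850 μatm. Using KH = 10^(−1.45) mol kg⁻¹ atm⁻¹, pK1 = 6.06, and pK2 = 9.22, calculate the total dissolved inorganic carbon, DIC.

[CO2*] = KH · pCO2 = 10^(−1.45) × 3850×10^-6 = 1.366×10^-4 mol/kg
α₀ = 1/(1 + K1/[H⁺] + K1K2/[H⁺]²) = 1/(1 + 10^+1.78 + 10^+0.40) = 0.01568
DIC = [CO2*]/α₀ = 1.366×10^-4 / 0.01568 = 8.71 mmol/kg

DIC = 8.71 mmol/kg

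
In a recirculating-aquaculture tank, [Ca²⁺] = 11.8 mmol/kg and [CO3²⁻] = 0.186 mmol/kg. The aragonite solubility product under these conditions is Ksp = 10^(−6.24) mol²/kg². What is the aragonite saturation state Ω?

Ω = 3.81

Ksp = 10^(−6.24) = 5.754×10^-7
Ω = [Ca²⁺][CO3²⁻]/Ksp = (11.8×10^-3)(0.186×10^-3) / 5.754×10^-7 = 3.81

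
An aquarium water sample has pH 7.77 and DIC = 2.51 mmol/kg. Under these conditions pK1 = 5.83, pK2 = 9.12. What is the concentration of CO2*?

[CO2*] = 0.0273 mmol/kg

α₀ = 1 / (1 + K1/[H⁺] + K1K2/[H⁺]²) = 1 / (1 + 10^+1.94 + 10^+0.59)
   = 1 / (1 + 87.096 + 3.8905) = 1/91.987 = 0.01087
[CO2*] = α₀ × DIC = 0.01087 × 2.51 = 0.0273 mmol/kg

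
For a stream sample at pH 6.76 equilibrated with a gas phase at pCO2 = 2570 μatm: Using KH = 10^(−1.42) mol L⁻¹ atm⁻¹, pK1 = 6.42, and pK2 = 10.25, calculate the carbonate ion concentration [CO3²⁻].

[CO2*] = KH · pCO2 = 10^(−1.42) × 2570×10^-6 = 9.771×10^-5 mol/L
α₀ = 1/(1 + K1/[H⁺] + K1K2/[H⁺]²) = 1/(1 + 10^+0.34 + 10^-3.15) = 0.3136
DIC = [CO2*]/α₀ = 9.771×10^-5 / 0.3136 = 0.3115 mmol/L
[CO3²⁻] = α₂·DIC; α₂ = 0.0002220, so [CO3²⁻] = 0.0002220 × 0.3115 = 6.92×10^-5 mmol/L = 0.0692 μmol/L

[CO3²⁻] = 0.0692 μmol/L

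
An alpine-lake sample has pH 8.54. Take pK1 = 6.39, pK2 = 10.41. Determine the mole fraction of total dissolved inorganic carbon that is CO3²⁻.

α₂ = 0.0132

α₂ = 1 / (1 + [H⁺]/K2 + [H⁺]²/(K1K2)) = 1 / (1 + 10^+1.87 + 10^-0.28)
   = 1 / (1 + 74.131 + 0.52481) = 1/75.656 = 0.01322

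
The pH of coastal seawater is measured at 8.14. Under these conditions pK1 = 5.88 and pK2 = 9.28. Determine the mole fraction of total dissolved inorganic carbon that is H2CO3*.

α₀ = 1 / (1 + K1/[H⁺] + K1K2/[H⁺]²) = 1 / (1 + 10^+2.26 + 10^+1.12)
   = 1 / (1 + 181.97 + 13.183) = 1/196.15 = 0.005098

α₀ = 0.00510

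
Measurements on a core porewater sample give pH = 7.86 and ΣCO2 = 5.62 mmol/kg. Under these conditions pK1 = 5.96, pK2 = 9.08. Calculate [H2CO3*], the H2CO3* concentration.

α₀ = 1 / (1 + K1/[H⁺] + K1K2/[H⁺]²) = 1 / (1 + 10^+1.90 + 10^+0.68)
   = 1 / (1 + 79.433 + 4.7863) = 1/85.219 = 0.01173
[CO2*] = α₀ × DIC = 0.01173 × 5.62 = 0.0659 mmol/kg

[CO2*] = 0.0659 mmol/kg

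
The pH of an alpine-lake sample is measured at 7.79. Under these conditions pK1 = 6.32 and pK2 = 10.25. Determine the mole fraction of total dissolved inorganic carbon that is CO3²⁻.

α₂ = 1 / (1 + [H⁺]/K2 + [H⁺]²/(K1K2)) = 1 / (1 + 10^+2.46 + 10^+0.99)
   = 1 / (1 + 288.40 + 9.7724) = 1/299.18 = 0.003343

α₂ = 0.00334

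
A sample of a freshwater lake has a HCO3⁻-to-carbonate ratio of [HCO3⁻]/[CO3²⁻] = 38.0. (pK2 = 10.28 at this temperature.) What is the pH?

pH = 8.70

From K2 = [H⁺][CO3²⁻]/[HCO3⁻]:  pH = pK2 − log₁₀([HCO3⁻]/[CO3²⁻])
log₁₀(38.0) = +1.580
pH = 10.28 − (+1.580) = 8.70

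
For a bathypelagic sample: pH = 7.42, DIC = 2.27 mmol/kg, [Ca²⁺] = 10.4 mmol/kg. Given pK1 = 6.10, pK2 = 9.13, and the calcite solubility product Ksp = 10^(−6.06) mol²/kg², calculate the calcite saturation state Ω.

Ω = 0.495

α₂ = 1 / (1 + [H⁺]/K2 + [H⁺]²/(K1K2)) = 1 / (1 + 10^+1.71 + 10^+0.39)
   = 1 / (1 + 51.286 + 2.4547) = 1/54.741 = 0.01827
[CO3²⁻] = α₂ × DIC = 0.01827 × 2.27 = 0.04147 mmol/kg
Ksp = 10^(−6.06) = 8.710×10^-7
Ω = [Ca²⁺][CO3²⁻]/Ksp = (10.4×10^-3)(4.147×10^-5) / 8.710×10^-7 = 0.495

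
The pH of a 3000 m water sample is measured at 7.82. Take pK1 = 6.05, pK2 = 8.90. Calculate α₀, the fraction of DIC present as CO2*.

α₀ = 1 / (1 + K1/[H⁺] + K1K2/[H⁺]²) = 1 / (1 + 10^+1.77 + 10^+0.69)
   = 1 / (1 + 58.884 + 4.8978) = 1/64.782 = 0.01544

α₀ = 0.0154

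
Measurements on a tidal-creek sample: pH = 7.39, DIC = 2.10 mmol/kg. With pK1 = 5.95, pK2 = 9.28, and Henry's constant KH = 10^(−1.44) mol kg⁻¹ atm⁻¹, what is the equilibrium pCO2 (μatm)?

α₀ = 1 / (1 + K1/[H⁺] + K1K2/[H⁺]²) = 1 / (1 + 10^+1.44 + 10^-0.45)
   = 1 / (1 + 27.542 + 0.35481) = 1/28.897 = 0.03461
[CO2*] = α₀ × DIC = 0.03461 × 2.10 = 0.07267 mmol/kg
pCO2 = [CO2*]/KH = 7.267×10^-5 / 3.631×10^-2 = 2000 μatm

pCO2 = 2000 μatm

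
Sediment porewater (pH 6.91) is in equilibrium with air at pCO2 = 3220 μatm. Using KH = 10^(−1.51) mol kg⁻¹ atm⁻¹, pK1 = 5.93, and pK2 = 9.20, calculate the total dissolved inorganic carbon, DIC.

DIC = 1.05 mmol/kg

[CO2*] = KH · pCO2 = 10^(−1.51) × 3220×10^-6 = 9.951×10^-5 mol/kg
α₀ = 1/(1 + K1/[H⁺] + K1K2/[H⁺]²) = 1/(1 + 10^+0.98 + 10^-1.31) = 0.09435
DIC = [CO2*]/α₀ = 9.951×10^-5 / 0.09435 = 1.05 mmol/kg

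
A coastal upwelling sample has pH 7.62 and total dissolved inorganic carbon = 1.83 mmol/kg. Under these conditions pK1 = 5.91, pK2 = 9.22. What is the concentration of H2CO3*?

α₀ = 1 / (1 + K1/[H⁺] + K1K2/[H⁺]²) = 1 / (1 + 10^+1.71 + 10^+0.11)
   = 1 / (1 + 51.286 + 1.2882) = 1/53.574 = 0.01867
[CO2*] = α₀ × DIC = 0.01867 × 1.83 = 0.0342 mmol/kg

[CO2*] = 0.0342 mmol/kg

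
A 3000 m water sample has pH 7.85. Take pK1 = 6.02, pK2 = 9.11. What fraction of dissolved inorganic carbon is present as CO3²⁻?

α₂ = 1 / (1 + [H⁺]/K2 + [H⁺]²/(K1K2)) = 1 / (1 + 10^+1.26 + 10^-0.57)
   = 1 / (1 + 18.197 + 0.26915) = 1/19.466 = 0.05137

α₂ = 0.0514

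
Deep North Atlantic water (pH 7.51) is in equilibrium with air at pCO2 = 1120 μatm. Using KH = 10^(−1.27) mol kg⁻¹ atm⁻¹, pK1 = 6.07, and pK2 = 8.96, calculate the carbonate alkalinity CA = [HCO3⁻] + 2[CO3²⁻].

[CO2*] = KH · pCO2 = 10^(−1.27) × 1120×10^-6 = 6.015×10^-5 mol/kg
α₀ = 1/(1 + K1/[H⁺] + K1K2/[H⁺]²) = 1/(1 + 10^+1.44 + 10^-0.01) = 0.03388
DIC = [CO2*]/α₀ = 6.015×10^-5 / 0.03388 = 1.776 mmol/kg
CA = (α₁ + 2α₂)·DIC = (0.9330 + 2×0.03310) × 1.776 = 1.77 mmol/kg

CA = 1.77 mmol/kg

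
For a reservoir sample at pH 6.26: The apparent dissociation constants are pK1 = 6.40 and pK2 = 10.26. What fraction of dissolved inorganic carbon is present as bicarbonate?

α₁ = 1 / (1 + [H⁺]/K1 + K2/[H⁺]) = 1 / (1 + 10^+0.14 + 10^-4.00)
   = 1 / (1 + 1.3804 + 0.00010000) = 1/2.3805 = 0.4201

α₁ = 0.420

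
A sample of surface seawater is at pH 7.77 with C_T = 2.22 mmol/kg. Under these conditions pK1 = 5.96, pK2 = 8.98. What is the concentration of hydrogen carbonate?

α₁ = 1 / (1 + [H⁺]/K1 + K2/[H⁺]) = 1 / (1 + 10^-1.81 + 10^-1.21)
   = 1 / (1 + 0.015488 + 0.061660) = 1/1.0771 = 0.9284
[HCO3⁻] = α₁ × DIC = 0.9284 × 2.22 = 2.06 mmol/kg

[HCO3⁻] = 2.06 mmol/kg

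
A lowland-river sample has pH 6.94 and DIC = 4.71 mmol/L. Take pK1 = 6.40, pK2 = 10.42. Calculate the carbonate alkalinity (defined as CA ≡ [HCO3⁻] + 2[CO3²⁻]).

CA = [HCO3⁻] + 2[CO3²⁻] = (α₁ + 2α₂)·DIC
At pH 6.94: [H⁺]/K1 = 10^-0.54 = 0.28840, K2/[H⁺] = 10^-3.48 = 0.00033113
α₁ = 1/(1 + 0.28840 + 0.00033113) = 1/1.2887 = 0.7760; α₂ = α₁·K2/[H⁺] = 0.0002569
α₁ + 2α₂ = 0.7765
CA = 0.7765 × 4.71 = 3.66 mmol/L

CA = 3.66 mmol/L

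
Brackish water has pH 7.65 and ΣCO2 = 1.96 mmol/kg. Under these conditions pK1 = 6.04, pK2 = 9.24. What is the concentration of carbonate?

α₂ = 1 / (1 + [H⁺]/K2 + [H⁺]²/(K1K2)) = 1 / (1 + 10^+1.59 + 10^-0.02)
   = 1 / (1 + 38.905 + 0.95499) = 1/40.860 = 0.02447
[CO3²⁻] = α₂ × DIC = 0.02447 × 1.96 = 0.0480 mmol/kg

[CO3²⁻] = 0.0480 mmol/kg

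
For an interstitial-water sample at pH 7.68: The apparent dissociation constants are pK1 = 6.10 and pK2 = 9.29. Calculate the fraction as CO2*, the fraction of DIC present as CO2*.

α₀ = 0.0250

α₀ = 1 / (1 + K1/[H⁺] + K1K2/[H⁺]²) = 1 / (1 + 10^+1.58 + 10^-0.03)
   = 1 / (1 + 38.019 + 0.93325) = 1/39.952 = 0.02503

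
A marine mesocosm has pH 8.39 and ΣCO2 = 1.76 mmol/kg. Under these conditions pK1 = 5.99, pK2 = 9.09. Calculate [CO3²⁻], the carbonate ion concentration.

[CO3²⁻] = 0.292 mmol/kg

α₂ = 1 / (1 + [H⁺]/K2 + [H⁺]²/(K1K2)) = 1 / (1 + 10^+0.70 + 10^-1.70)
   = 1 / (1 + 5.0119 + 0.019953) = 1/6.0318 = 0.1658
[CO3²⁻] = α₂ × DIC = 0.1658 × 1.76 = 0.292 mmol/kg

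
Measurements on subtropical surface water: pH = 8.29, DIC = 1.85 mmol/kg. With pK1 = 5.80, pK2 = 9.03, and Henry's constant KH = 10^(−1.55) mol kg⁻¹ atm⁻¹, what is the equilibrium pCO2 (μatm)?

α₀ = 1 / (1 + K1/[H⁺] + K1K2/[H⁺]²) = 1 / (1 + 10^+2.49 + 10^+1.75)
   = 1 / (1 + 309.03 + 56.234) = 1/366.26 = 0.002730
[CO2*] = α₀ × DIC = 0.002730 × 1.85 = 0.005051 mmol/kg = 5.051 μmol/kg
pCO2 = [CO2*]/KH = 5.051×10^-6 / 2.818×10^-2 = 179 μatm

pCO2 = 179 μatm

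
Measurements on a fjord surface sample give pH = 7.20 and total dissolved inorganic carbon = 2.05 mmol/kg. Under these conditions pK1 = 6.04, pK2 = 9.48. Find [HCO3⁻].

[HCO3⁻] = 1.91 mmol/kg

α₁ = 1 / (1 + [H⁺]/K1 + K2/[H⁺]) = 1 / (1 + 10^-1.16 + 10^-2.28)
   = 1 / (1 + 0.069183 + 0.0052481) = 1/1.0744 = 0.9307
[HCO3⁻] = α₁ × DIC = 0.9307 × 2.05 = 1.91 mmol/kg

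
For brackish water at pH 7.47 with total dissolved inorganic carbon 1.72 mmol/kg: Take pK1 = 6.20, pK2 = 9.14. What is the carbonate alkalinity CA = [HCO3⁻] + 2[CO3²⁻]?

CA = [HCO3⁻] + 2[CO3²⁻] = (α₁ + 2α₂)·DIC
At pH 7.47: [H⁺]/K1 = 10^-1.27 = 0.053703, K2/[H⁺] = 10^-1.67 = 0.021380
α₁ = 1/(1 + 0.053703 + 0.021380) = 1/1.0751 = 0.9302; α₂ = α₁·K2/[H⁺] = 0.01989
α₁ + 2α₂ = 0.9699
CA = 0.9699 × 1.72 = 1.67 mmol/kg

CA = 1.67 mmol/kg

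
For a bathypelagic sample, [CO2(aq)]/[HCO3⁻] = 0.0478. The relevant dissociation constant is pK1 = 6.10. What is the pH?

pH = 7.42

From K1 = [H⁺][HCO3⁻]/[CO2(aq)]:  pH = pK1 − log₁₀([CO2(aq)]/[HCO3⁻])
log₁₀(0.0478) = -1.321
pH = 6.10 − (-1.321) = 7.42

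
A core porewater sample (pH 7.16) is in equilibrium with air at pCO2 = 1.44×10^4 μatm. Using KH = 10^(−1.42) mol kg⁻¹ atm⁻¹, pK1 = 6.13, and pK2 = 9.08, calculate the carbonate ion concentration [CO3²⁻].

[CO2*] = KH · pCO2 = 10^(−1.42) × 1.44×10^4×10^-6 = 5.475×10^-4 mol/kg
α₀ = 1/(1 + K1/[H⁺] + K1K2/[H⁺]²) = 1/(1 + 10^+1.03 + 10^-0.89) = 0.08443
DIC = [CO2*]/α₀ = 5.475×10^-4 / 0.08443 = 6.484 mmol/kg
[CO3²⁻] = α₂·DIC; α₂ = 0.01088, so [CO3²⁻] = 0.01088 × 6.484 = 0.0705 mmol/kg

[CO3²⁻] = 0.0705 mmol/kg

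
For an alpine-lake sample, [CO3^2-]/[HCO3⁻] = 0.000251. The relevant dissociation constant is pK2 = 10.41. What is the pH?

pH = 6.81

From K2 = [H⁺][CO3^2-]/[HCO3⁻]:  pH = pK2 + log₁₀([CO3^2-]/[HCO3⁻])
log₁₀(0.000251) = -3.600
pH = 10.41 + (-3.600) = 6.81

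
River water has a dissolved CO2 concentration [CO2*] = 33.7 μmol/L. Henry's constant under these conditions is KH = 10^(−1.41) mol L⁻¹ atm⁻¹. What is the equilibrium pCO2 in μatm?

KH = 10^(−1.41) = 3.890×10^-2 mol L⁻¹ atm⁻¹
pCO2 = [CO2*]/KH = 33.7×10^-6 / 3.890×10^-2 = 8.66×10^-4 atm = 866 μatm

pCO2 = 866 μatm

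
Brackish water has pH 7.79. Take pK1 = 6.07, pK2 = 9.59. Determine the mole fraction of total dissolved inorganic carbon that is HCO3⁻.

α₁ = 1 / (1 + [H⁺]/K1 + K2/[H⁺]) = 1 / (1 + 10^-1.72 + 10^-1.80)
   = 1 / (1 + 0.019055 + 0.015849) = 1/1.0349 = 0.9663

α₁ = 0.966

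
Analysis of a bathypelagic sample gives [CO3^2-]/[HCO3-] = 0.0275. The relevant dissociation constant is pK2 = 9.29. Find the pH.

pH = 7.73

From K2 = [H⁺][CO3^2-]/[HCO3-]:  pH = pK2 + log₁₀([CO3^2-]/[HCO3-])
log₁₀(0.0275) = -1.561
pH = 9.29 + (-1.561) = 7.73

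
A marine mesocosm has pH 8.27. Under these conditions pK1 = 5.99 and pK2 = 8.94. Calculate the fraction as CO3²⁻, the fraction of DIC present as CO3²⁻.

α₂ = 1 / (1 + [H⁺]/K2 + [H⁺]²/(K1K2)) = 1 / (1 + 10^+0.67 + 10^-1.61)
   = 1 / (1 + 4.6774 + 0.024547) = 1/5.7019 = 0.1754

α₂ = 0.175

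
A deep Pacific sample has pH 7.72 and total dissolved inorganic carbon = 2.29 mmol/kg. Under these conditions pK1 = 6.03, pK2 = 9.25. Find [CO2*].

α₀ = 1 / (1 + K1/[H⁺] + K1K2/[H⁺]²) = 1 / (1 + 10^+1.69 + 10^+0.16)
   = 1 / (1 + 48.978 + 1.4454) = 1/51.423 = 0.01945
[CO2*] = α₀ × DIC = 0.01945 × 2.29 = 0.0445 mmol/kg

[CO2*] = 0.0445 mmol/kg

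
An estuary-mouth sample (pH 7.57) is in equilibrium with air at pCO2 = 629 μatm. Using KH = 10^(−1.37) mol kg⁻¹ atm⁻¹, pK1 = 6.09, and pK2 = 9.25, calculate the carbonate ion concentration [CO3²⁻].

[CO2*] = KH · pCO2 = 10^(−1.37) × 629×10^-6 = 2.683×10^-5 mol/kg
α₀ = 1/(1 + K1/[H⁺] + K1K2/[H⁺]²) = 1/(1 + 10^+1.48 + 10^-0.20) = 0.03142
DIC = [CO2*]/α₀ = 2.683×10^-5 / 0.03142 = 0.8541 mmol/kg
[CO3²⁻] = α₂·DIC; α₂ = 0.01982, so [CO3²⁻] = 0.01982 × 0.8541 = 0.0169 mmol/kg = 16.9 μmol/kg

[CO3²⁻] = 16.9 μmol/kg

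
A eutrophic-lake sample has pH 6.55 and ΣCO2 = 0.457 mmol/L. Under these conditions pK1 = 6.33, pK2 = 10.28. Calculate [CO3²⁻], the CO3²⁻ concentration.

α₂ = 1 / (1 + [H⁺]/K2 + [H⁺]²/(K1K2)) = 1 / (1 + 10^+3.73 + 10^+3.51)
   = 1 / (1 + 5370.3 + 3235.9) = 1/8607.3 = 0.0001162
[CO3²⁻] = α₂ × DIC = 0.0001162 × 0.457 = 5.31×10^-5 mmol/L = 0.0531 μmol/L

[CO3²⁻] = 0.0531 μmol/L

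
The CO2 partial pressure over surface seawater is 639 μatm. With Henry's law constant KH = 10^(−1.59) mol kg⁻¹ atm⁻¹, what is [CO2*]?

KH = 10^(−1.59) = 2.570×10^-2 mol kg⁻¹ atm⁻¹
[CO2*] = KH · pCO2 = 2.570×10^-2 × 639×10^-6 atm = 1.64×10^-5 mol/kg

[CO2*] = 16.4 μmol/kg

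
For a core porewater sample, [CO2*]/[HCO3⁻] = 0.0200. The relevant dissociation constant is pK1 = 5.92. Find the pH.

pH = 7.62

From K1 = [H⁺][HCO3⁻]/[CO2*]:  pH = pK1 − log₁₀([CO2*]/[HCO3⁻])
log₁₀(0.0200) = -1.699
pH = 5.92 − (-1.699) = 7.62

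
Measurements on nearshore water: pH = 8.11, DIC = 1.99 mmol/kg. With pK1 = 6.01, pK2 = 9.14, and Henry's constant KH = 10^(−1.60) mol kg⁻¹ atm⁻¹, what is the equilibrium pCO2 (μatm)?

α₀ = 1 / (1 + K1/[H⁺] + K1K2/[H⁺]²) = 1 / (1 + 10^+2.10 + 10^+1.07)
   = 1 / (1 + 125.89 + 11.749) = 1/138.64 = 0.007213
[CO2*] = α₀ × DIC = 0.007213 × 1.99 = 0.01435 mmol/kg = 14.35 μmol/kg
pCO2 = [CO2*]/KH = 1.435×10^-5 / 2.512×10^-2 = 571 μatm

pCO2 = 571 μatm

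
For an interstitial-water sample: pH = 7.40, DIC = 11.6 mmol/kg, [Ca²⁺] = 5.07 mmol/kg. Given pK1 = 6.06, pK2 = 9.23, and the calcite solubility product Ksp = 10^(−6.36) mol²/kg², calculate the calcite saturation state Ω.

α₂ = 1 / (1 + [H⁺]/K2 + [H⁺]²/(K1K2)) = 1 / (1 + 10^+1.83 + 10^+0.49)
   = 1 / (1 + 67.608 + 3.0903) = 1/71.699 = 0.01395
[CO3²⁻] = α₂ × DIC = 0.01395 × 11.6 = 0.1618 mmol/kg
Ksp = 10^(−6.36) = 4.365×10^-7
Ω = [Ca²⁺][CO3²⁻]/Ksp = (5.07×10^-3)(1.618×10^-4) / 4.365×10^-7 = 1.88

Ω = 1.88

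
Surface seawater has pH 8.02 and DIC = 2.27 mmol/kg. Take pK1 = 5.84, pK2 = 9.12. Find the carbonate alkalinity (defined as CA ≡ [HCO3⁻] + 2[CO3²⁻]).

CA = 2.42 mmol/kg

CA = [HCO3⁻] + 2[CO3²⁻] = (α₁ + 2α₂)·DIC
At pH 8.02: [H⁺]/K1 = 10^-2.18 = 0.0066069, K2/[H⁺] = 10^-1.10 = 0.079433
α₁ = 1/(1 + 0.0066069 + 0.079433) = 1/1.0860 = 0.9208; α₂ = α₁·K2/[H⁺] = 0.07314
α₁ + 2α₂ = 1.0671
CA = 1.0671 × 2.27 = 2.42 mmol/kg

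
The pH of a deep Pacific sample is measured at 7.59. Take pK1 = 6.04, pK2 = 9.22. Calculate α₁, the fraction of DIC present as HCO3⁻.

α₁ = 0.951

α₁ = 1 / (1 + [H⁺]/K1 + K2/[H⁺]) = 1 / (1 + 10^-1.55 + 10^-1.63)
   = 1 / (1 + 0.028184 + 0.023442) = 1/1.0516 = 0.9509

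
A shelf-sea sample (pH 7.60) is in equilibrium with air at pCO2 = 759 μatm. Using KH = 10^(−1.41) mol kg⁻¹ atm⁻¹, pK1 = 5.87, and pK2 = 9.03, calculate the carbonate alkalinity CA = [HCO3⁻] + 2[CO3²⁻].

CA = 1.70 mmol/kg

[CO2*] = KH · pCO2 = 10^(−1.41) × 759×10^-6 = 2.953×10^-5 mol/kg
α₀ = 1/(1 + K1/[H⁺] + K1K2/[H⁺]²) = 1/(1 + 10^+1.73 + 10^+0.30) = 0.01764
DIC = [CO2*]/α₀ = 2.953×10^-5 / 0.01764 = 1.674 mmol/kg
CA = (α₁ + 2α₂)·DIC = (0.9472 + 2×0.03519) × 1.674 = 1.70 mmol/kg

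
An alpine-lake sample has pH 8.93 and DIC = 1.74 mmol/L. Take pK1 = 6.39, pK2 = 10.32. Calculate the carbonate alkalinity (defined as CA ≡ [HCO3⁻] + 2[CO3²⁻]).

CA = 1.80 mmol/L

CA = [HCO3⁻] + 2[CO3²⁻] = (α₁ + 2α₂)·DIC
At pH 8.93: [H⁺]/K1 = 10^-2.54 = 0.0028840, K2/[H⁺] = 10^-1.39 = 0.040738
α₁ = 1/(1 + 0.0028840 + 0.040738) = 1/1.0436 = 0.9582; α₂ = α₁·K2/[H⁺] = 0.03904
α₁ + 2α₂ = 1.0363
CA = 1.0363 × 1.74 = 1.80 mmol/L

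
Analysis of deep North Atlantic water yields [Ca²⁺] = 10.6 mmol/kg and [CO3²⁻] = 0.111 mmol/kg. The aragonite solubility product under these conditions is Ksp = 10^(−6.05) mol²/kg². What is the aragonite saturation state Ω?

Ksp = 10^(−6.05) = 8.913×10^-7
Ω = [Ca²⁺][CO3²⁻]/Ksp = (10.6×10^-3)(0.111×10^-3) / 8.913×10^-7 = 1.32

Ω = 1.32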